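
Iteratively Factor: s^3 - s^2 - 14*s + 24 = (s + 4)*(s^2 - 5*s + 6) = (s - 3)*(s + 4)*(s - 2)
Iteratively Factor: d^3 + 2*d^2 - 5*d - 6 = (d + 3)*(d^2 - d - 2) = (d + 1)*(d + 3)*(d - 2)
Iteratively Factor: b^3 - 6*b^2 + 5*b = (b)*(b^2 - 6*b + 5) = b*(b - 1)*(b - 5)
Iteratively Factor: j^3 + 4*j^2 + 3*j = (j)*(j^2 + 4*j + 3) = j*(j + 3)*(j + 1)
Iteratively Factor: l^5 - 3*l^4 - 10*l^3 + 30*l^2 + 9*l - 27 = (l - 3)*(l^4 - 10*l^2 + 9) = (l - 3)*(l + 3)*(l^3 - 3*l^2 - l + 3) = (l - 3)*(l + 1)*(l + 3)*(l^2 - 4*l + 3) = (l - 3)*(l - 1)*(l + 1)*(l + 3)*(l - 3)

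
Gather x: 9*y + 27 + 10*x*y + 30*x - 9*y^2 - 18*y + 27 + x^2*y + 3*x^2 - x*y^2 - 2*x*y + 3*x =x^2*(y + 3) + x*(-y^2 + 8*y + 33) - 9*y^2 - 9*y + 54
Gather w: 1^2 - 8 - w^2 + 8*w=-w^2 + 8*w - 7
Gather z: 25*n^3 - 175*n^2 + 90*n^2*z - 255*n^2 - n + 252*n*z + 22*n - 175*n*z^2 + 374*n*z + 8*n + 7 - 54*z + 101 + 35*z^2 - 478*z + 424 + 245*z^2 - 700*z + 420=25*n^3 - 430*n^2 + 29*n + z^2*(280 - 175*n) + z*(90*n^2 + 626*n - 1232) + 952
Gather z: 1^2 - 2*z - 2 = -2*z - 1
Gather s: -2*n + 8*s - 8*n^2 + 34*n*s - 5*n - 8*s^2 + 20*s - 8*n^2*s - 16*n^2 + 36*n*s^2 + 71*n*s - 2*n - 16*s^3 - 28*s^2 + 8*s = -24*n^2 - 9*n - 16*s^3 + s^2*(36*n - 36) + s*(-8*n^2 + 105*n + 36)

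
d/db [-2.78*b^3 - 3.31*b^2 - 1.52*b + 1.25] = -8.34*b^2 - 6.62*b - 1.52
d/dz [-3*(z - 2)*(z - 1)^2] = 3*(5 - 3*z)*(z - 1)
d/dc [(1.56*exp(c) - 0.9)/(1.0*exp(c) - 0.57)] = 0.0108*exp(c)/(1.0*exp(c) - 0.57)^2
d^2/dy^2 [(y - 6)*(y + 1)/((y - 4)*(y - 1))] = 60*(-y^2 + 5*y - 7)/(y^6 - 15*y^5 + 87*y^4 - 245*y^3 + 348*y^2 - 240*y + 64)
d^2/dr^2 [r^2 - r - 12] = 2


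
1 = 1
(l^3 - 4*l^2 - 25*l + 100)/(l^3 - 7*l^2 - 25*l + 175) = (l - 4)/(l - 7)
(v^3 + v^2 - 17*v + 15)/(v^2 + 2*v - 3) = (v^2 + 2*v - 15)/(v + 3)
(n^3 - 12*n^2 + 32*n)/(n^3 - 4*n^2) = (n - 8)/n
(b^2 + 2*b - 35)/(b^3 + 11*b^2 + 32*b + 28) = (b - 5)/(b^2 + 4*b + 4)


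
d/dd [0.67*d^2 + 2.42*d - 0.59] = 1.34*d + 2.42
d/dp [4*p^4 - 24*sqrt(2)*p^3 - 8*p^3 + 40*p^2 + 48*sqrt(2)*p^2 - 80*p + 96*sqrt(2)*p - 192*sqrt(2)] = 16*p^3 - 72*sqrt(2)*p^2 - 24*p^2 + 80*p + 96*sqrt(2)*p - 80 + 96*sqrt(2)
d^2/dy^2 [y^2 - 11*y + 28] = 2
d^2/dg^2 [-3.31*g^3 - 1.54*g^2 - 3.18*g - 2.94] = -19.86*g - 3.08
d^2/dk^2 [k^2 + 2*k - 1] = 2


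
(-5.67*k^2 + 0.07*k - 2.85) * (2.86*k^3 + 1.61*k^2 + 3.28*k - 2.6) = -16.2162*k^5 - 8.9285*k^4 - 26.6359*k^3 + 10.3831*k^2 - 9.53*k + 7.41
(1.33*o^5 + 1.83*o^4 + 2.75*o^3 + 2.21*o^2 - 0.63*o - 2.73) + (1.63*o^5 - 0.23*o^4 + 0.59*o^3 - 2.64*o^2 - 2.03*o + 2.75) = 2.96*o^5 + 1.6*o^4 + 3.34*o^3 - 0.43*o^2 - 2.66*o + 0.02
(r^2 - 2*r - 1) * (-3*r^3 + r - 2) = -3*r^5 + 6*r^4 + 4*r^3 - 4*r^2 + 3*r + 2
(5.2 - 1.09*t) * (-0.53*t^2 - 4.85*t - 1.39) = 0.5777*t^3 + 2.5305*t^2 - 23.7049*t - 7.228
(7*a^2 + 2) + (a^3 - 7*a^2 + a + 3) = a^3 + a + 5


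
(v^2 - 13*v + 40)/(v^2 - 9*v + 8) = (v - 5)/(v - 1)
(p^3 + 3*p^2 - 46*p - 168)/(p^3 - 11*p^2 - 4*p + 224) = (p + 6)/(p - 8)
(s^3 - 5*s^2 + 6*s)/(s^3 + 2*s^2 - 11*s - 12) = s*(s - 2)/(s^2 + 5*s + 4)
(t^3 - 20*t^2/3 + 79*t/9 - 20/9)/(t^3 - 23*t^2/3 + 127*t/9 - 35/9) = (3*t - 4)/(3*t - 7)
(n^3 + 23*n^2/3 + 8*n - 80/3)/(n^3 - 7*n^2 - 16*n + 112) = (3*n^2 + 11*n - 20)/(3*(n^2 - 11*n + 28))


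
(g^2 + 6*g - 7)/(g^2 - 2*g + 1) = (g + 7)/(g - 1)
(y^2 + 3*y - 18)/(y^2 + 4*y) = (y^2 + 3*y - 18)/(y*(y + 4))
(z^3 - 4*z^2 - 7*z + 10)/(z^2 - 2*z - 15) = (z^2 + z - 2)/(z + 3)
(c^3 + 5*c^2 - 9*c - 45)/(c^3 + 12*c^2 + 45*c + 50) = (c^2 - 9)/(c^2 + 7*c + 10)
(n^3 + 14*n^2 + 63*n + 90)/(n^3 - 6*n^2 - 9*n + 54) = (n^2 + 11*n + 30)/(n^2 - 9*n + 18)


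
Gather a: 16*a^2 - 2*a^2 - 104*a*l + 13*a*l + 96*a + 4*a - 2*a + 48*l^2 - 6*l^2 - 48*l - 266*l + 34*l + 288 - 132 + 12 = 14*a^2 + a*(98 - 91*l) + 42*l^2 - 280*l + 168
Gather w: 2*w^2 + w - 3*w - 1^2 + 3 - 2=2*w^2 - 2*w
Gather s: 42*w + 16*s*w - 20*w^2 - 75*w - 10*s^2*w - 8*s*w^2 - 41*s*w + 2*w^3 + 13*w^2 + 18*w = -10*s^2*w + s*(-8*w^2 - 25*w) + 2*w^3 - 7*w^2 - 15*w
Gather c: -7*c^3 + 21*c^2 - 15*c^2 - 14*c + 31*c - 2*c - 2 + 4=-7*c^3 + 6*c^2 + 15*c + 2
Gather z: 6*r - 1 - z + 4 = 6*r - z + 3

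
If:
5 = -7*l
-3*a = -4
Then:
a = 4/3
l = -5/7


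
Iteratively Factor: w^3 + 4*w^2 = (w)*(w^2 + 4*w) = w^2*(w + 4)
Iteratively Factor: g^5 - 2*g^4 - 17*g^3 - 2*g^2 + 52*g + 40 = (g - 2)*(g^4 - 17*g^2 - 36*g - 20) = (g - 5)*(g - 2)*(g^3 + 5*g^2 + 8*g + 4) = (g - 5)*(g - 2)*(g + 2)*(g^2 + 3*g + 2) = (g - 5)*(g - 2)*(g + 2)^2*(g + 1)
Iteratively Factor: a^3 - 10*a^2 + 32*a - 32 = (a - 4)*(a^2 - 6*a + 8) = (a - 4)^2*(a - 2)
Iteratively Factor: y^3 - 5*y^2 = (y)*(y^2 - 5*y) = y*(y - 5)*(y)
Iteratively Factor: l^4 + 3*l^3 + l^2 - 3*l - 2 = (l + 1)*(l^3 + 2*l^2 - l - 2) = (l - 1)*(l + 1)*(l^2 + 3*l + 2) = (l - 1)*(l + 1)*(l + 2)*(l + 1)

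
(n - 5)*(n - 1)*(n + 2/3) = n^3 - 16*n^2/3 + n + 10/3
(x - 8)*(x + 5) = x^2 - 3*x - 40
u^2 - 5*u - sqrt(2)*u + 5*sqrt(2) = (u - 5)*(u - sqrt(2))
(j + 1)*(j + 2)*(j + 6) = j^3 + 9*j^2 + 20*j + 12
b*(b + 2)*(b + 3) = b^3 + 5*b^2 + 6*b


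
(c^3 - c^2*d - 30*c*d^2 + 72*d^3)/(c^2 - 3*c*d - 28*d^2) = (-c^3 + c^2*d + 30*c*d^2 - 72*d^3)/(-c^2 + 3*c*d + 28*d^2)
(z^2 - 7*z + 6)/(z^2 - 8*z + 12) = (z - 1)/(z - 2)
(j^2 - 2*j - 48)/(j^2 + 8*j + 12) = (j - 8)/(j + 2)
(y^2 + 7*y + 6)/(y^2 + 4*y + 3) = (y + 6)/(y + 3)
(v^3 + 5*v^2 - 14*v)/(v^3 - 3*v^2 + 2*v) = (v + 7)/(v - 1)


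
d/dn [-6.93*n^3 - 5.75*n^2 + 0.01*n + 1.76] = -20.79*n^2 - 11.5*n + 0.01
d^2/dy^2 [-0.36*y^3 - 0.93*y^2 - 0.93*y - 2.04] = -2.16*y - 1.86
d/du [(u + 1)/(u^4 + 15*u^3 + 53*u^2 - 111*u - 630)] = (u^4 + 15*u^3 + 53*u^2 - 111*u - (u + 1)*(4*u^3 + 45*u^2 + 106*u - 111) - 630)/(u^4 + 15*u^3 + 53*u^2 - 111*u - 630)^2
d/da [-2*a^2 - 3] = -4*a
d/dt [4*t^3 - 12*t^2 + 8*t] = 12*t^2 - 24*t + 8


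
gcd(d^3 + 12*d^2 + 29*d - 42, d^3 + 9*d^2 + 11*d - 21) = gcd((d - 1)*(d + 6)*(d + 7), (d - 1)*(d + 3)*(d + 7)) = d^2 + 6*d - 7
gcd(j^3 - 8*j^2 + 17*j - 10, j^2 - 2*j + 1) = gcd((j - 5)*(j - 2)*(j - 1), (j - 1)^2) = j - 1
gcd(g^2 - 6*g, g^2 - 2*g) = g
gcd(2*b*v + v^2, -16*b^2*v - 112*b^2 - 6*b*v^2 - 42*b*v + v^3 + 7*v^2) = 2*b + v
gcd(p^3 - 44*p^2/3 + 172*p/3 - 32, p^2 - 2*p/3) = p - 2/3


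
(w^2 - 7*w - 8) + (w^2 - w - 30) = 2*w^2 - 8*w - 38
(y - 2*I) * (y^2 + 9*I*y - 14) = y^3 + 7*I*y^2 + 4*y + 28*I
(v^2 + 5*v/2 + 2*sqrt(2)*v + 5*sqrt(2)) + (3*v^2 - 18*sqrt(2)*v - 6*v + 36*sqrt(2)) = 4*v^2 - 16*sqrt(2)*v - 7*v/2 + 41*sqrt(2)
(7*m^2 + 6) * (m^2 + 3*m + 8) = 7*m^4 + 21*m^3 + 62*m^2 + 18*m + 48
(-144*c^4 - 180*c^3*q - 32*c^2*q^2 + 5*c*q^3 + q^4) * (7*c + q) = -1008*c^5 - 1404*c^4*q - 404*c^3*q^2 + 3*c^2*q^3 + 12*c*q^4 + q^5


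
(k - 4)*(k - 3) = k^2 - 7*k + 12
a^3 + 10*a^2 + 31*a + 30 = (a + 2)*(a + 3)*(a + 5)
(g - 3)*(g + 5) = g^2 + 2*g - 15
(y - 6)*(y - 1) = y^2 - 7*y + 6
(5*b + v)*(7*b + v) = 35*b^2 + 12*b*v + v^2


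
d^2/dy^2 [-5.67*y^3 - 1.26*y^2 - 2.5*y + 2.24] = -34.02*y - 2.52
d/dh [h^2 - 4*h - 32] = 2*h - 4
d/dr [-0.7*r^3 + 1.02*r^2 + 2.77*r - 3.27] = -2.1*r^2 + 2.04*r + 2.77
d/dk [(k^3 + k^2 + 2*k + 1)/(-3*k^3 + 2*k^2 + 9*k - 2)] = (5*k^4 + 30*k^3 + 8*k^2 - 8*k - 13)/(9*k^6 - 12*k^5 - 50*k^4 + 48*k^3 + 73*k^2 - 36*k + 4)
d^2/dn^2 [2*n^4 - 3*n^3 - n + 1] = 6*n*(4*n - 3)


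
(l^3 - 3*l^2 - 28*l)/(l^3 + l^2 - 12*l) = (l - 7)/(l - 3)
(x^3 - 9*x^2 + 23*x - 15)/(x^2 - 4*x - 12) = (-x^3 + 9*x^2 - 23*x + 15)/(-x^2 + 4*x + 12)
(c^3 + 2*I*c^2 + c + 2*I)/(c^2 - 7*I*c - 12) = (c^3 + 2*I*c^2 + c + 2*I)/(c^2 - 7*I*c - 12)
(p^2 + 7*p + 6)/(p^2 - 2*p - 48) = (p + 1)/(p - 8)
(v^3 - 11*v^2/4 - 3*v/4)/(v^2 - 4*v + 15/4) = v*(4*v^2 - 11*v - 3)/(4*v^2 - 16*v + 15)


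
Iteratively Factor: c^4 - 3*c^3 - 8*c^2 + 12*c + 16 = (c + 2)*(c^3 - 5*c^2 + 2*c + 8) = (c + 1)*(c + 2)*(c^2 - 6*c + 8) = (c - 4)*(c + 1)*(c + 2)*(c - 2)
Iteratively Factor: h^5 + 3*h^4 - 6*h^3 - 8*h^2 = (h - 2)*(h^4 + 5*h^3 + 4*h^2) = (h - 2)*(h + 4)*(h^3 + h^2) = h*(h - 2)*(h + 4)*(h^2 + h) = h^2*(h - 2)*(h + 4)*(h + 1)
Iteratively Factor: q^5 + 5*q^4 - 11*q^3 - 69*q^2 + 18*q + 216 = (q + 4)*(q^4 + q^3 - 15*q^2 - 9*q + 54) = (q - 2)*(q + 4)*(q^3 + 3*q^2 - 9*q - 27) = (q - 2)*(q + 3)*(q + 4)*(q^2 - 9) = (q - 2)*(q + 3)^2*(q + 4)*(q - 3)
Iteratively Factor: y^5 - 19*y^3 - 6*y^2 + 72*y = (y - 2)*(y^4 + 2*y^3 - 15*y^2 - 36*y) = (y - 2)*(y + 3)*(y^3 - y^2 - 12*y) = (y - 2)*(y + 3)^2*(y^2 - 4*y) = (y - 4)*(y - 2)*(y + 3)^2*(y)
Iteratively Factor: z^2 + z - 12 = (z - 3)*(z + 4)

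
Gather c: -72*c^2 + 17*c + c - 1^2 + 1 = -72*c^2 + 18*c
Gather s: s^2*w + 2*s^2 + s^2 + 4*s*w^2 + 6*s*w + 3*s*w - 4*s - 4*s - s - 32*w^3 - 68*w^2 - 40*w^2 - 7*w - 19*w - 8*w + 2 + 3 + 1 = s^2*(w + 3) + s*(4*w^2 + 9*w - 9) - 32*w^3 - 108*w^2 - 34*w + 6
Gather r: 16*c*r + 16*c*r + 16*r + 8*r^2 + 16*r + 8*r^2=16*r^2 + r*(32*c + 32)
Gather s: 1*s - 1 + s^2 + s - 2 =s^2 + 2*s - 3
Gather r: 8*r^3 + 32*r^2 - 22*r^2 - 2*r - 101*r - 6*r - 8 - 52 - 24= 8*r^3 + 10*r^2 - 109*r - 84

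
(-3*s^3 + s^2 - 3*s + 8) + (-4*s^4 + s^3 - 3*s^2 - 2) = -4*s^4 - 2*s^3 - 2*s^2 - 3*s + 6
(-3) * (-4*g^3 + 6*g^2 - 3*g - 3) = 12*g^3 - 18*g^2 + 9*g + 9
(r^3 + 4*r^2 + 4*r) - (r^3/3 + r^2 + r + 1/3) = 2*r^3/3 + 3*r^2 + 3*r - 1/3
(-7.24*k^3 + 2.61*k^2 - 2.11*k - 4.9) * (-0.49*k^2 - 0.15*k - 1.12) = 3.5476*k^5 - 0.1929*k^4 + 8.7512*k^3 - 0.2057*k^2 + 3.0982*k + 5.488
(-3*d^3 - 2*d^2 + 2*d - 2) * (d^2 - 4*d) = -3*d^5 + 10*d^4 + 10*d^3 - 10*d^2 + 8*d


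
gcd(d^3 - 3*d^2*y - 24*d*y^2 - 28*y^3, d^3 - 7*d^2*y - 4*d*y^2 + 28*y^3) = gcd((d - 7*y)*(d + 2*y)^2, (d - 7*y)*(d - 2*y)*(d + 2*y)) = -d^2 + 5*d*y + 14*y^2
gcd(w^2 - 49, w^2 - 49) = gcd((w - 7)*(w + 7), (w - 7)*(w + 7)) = w^2 - 49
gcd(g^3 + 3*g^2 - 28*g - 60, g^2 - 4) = g + 2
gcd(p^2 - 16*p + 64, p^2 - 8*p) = p - 8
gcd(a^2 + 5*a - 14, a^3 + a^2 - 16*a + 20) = a - 2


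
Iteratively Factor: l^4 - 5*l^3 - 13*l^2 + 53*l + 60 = (l - 5)*(l^3 - 13*l - 12) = (l - 5)*(l + 1)*(l^2 - l - 12) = (l - 5)*(l + 1)*(l + 3)*(l - 4)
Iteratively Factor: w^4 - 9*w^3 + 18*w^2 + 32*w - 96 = (w + 2)*(w^3 - 11*w^2 + 40*w - 48) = (w - 4)*(w + 2)*(w^2 - 7*w + 12) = (w - 4)*(w - 3)*(w + 2)*(w - 4)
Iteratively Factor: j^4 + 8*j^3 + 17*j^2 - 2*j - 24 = (j + 2)*(j^3 + 6*j^2 + 5*j - 12) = (j + 2)*(j + 3)*(j^2 + 3*j - 4) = (j + 2)*(j + 3)*(j + 4)*(j - 1)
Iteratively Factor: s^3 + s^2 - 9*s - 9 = (s - 3)*(s^2 + 4*s + 3) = (s - 3)*(s + 1)*(s + 3)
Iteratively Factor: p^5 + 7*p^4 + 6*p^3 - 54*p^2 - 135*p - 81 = (p - 3)*(p^4 + 10*p^3 + 36*p^2 + 54*p + 27) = (p - 3)*(p + 3)*(p^3 + 7*p^2 + 15*p + 9) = (p - 3)*(p + 1)*(p + 3)*(p^2 + 6*p + 9) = (p - 3)*(p + 1)*(p + 3)^2*(p + 3)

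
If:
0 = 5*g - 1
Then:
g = 1/5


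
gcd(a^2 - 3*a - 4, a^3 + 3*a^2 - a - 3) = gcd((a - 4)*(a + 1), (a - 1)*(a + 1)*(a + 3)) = a + 1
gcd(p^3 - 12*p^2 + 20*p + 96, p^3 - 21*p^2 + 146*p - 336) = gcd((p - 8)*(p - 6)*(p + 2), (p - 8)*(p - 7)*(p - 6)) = p^2 - 14*p + 48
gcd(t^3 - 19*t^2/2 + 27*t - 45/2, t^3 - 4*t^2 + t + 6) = t - 3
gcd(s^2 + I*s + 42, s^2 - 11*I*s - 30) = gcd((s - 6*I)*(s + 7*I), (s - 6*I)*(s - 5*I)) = s - 6*I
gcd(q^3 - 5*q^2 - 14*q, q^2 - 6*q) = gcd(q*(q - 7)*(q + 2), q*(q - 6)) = q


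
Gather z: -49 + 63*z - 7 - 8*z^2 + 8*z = -8*z^2 + 71*z - 56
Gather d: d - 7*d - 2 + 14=12 - 6*d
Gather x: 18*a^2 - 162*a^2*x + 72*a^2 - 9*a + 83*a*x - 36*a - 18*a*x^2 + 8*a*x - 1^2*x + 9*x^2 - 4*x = 90*a^2 - 45*a + x^2*(9 - 18*a) + x*(-162*a^2 + 91*a - 5)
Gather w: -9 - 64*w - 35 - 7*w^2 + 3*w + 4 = -7*w^2 - 61*w - 40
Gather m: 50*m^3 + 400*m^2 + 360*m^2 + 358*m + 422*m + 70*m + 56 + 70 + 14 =50*m^3 + 760*m^2 + 850*m + 140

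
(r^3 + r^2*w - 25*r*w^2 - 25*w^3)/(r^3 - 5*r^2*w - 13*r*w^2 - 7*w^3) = (r^2 - 25*w^2)/(r^2 - 6*r*w - 7*w^2)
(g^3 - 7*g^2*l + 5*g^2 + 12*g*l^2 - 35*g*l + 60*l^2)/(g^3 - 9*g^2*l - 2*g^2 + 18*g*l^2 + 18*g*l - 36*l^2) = (g^2 - 4*g*l + 5*g - 20*l)/(g^2 - 6*g*l - 2*g + 12*l)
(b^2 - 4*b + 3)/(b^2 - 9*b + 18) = (b - 1)/(b - 6)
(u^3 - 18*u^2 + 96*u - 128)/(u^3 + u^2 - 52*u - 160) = (u^2 - 10*u + 16)/(u^2 + 9*u + 20)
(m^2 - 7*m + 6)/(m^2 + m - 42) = (m - 1)/(m + 7)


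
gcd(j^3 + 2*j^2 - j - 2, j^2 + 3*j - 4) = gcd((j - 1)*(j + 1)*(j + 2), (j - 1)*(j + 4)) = j - 1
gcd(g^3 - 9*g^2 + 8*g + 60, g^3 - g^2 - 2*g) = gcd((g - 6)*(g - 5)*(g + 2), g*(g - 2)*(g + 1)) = 1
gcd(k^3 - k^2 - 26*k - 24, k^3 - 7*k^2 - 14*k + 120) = k^2 - 2*k - 24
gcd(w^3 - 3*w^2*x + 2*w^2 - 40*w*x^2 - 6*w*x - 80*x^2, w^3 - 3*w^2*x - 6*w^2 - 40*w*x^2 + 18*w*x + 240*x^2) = -w^2 + 3*w*x + 40*x^2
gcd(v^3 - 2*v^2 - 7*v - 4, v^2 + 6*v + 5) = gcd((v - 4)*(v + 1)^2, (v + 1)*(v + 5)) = v + 1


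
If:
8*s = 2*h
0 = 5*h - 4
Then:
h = 4/5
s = 1/5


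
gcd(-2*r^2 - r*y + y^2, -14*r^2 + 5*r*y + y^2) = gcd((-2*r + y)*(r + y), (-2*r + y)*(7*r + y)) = -2*r + y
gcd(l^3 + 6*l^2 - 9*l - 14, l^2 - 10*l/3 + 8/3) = l - 2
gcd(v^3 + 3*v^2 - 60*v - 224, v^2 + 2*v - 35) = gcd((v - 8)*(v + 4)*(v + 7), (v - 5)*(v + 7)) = v + 7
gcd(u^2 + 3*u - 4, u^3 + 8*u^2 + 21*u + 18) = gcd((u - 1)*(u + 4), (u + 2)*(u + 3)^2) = 1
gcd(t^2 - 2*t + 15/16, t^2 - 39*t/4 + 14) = 1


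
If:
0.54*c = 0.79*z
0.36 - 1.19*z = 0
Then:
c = 0.44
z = 0.30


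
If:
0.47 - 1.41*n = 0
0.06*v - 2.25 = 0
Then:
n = 0.33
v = 37.50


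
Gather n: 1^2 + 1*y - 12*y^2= -12*y^2 + y + 1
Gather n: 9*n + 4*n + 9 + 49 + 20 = 13*n + 78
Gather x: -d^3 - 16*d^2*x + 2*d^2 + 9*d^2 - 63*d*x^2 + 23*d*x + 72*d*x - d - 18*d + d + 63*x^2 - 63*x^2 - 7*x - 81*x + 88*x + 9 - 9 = -d^3 + 11*d^2 - 63*d*x^2 - 18*d + x*(-16*d^2 + 95*d)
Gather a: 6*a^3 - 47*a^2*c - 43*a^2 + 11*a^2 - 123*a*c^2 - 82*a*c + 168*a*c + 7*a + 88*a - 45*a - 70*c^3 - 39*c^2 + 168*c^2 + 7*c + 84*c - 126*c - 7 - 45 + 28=6*a^3 + a^2*(-47*c - 32) + a*(-123*c^2 + 86*c + 50) - 70*c^3 + 129*c^2 - 35*c - 24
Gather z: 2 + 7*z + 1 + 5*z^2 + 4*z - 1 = 5*z^2 + 11*z + 2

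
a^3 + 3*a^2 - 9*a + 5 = (a - 1)^2*(a + 5)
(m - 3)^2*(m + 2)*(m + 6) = m^4 + 2*m^3 - 27*m^2 + 108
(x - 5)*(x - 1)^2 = x^3 - 7*x^2 + 11*x - 5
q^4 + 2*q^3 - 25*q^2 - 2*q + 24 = (q - 4)*(q - 1)*(q + 1)*(q + 6)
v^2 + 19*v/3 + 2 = (v + 1/3)*(v + 6)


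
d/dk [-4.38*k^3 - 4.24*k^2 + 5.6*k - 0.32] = -13.14*k^2 - 8.48*k + 5.6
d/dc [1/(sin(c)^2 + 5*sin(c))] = -(2*sin(c) + 5)*cos(c)/((sin(c) + 5)^2*sin(c)^2)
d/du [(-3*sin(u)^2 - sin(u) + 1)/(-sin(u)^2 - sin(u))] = (2*cos(u) + 2/tan(u) + cos(u)/sin(u)^2)/(sin(u) + 1)^2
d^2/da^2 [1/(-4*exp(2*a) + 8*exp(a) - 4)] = (-exp(a) - 1/2)*exp(a)/(exp(4*a) - 4*exp(3*a) + 6*exp(2*a) - 4*exp(a) + 1)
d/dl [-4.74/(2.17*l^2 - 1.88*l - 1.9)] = (20.5716*l - 8.9112)/(-2.17*l^2 + 1.88*l + 1.9)^2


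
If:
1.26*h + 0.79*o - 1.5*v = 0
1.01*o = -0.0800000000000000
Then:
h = 1.19047619047619*v + 0.0496621090680497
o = -0.08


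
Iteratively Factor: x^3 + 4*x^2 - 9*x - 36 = (x - 3)*(x^2 + 7*x + 12) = (x - 3)*(x + 3)*(x + 4)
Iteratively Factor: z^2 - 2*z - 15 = (z - 5)*(z + 3)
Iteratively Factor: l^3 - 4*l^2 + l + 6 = (l + 1)*(l^2 - 5*l + 6) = (l - 3)*(l + 1)*(l - 2)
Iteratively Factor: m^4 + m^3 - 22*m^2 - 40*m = (m + 4)*(m^3 - 3*m^2 - 10*m) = m*(m + 4)*(m^2 - 3*m - 10) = m*(m - 5)*(m + 4)*(m + 2)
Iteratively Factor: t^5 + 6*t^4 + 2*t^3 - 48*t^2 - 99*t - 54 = (t + 3)*(t^4 + 3*t^3 - 7*t^2 - 27*t - 18) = (t + 3)^2*(t^3 - 7*t - 6) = (t + 2)*(t + 3)^2*(t^2 - 2*t - 3) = (t - 3)*(t + 2)*(t + 3)^2*(t + 1)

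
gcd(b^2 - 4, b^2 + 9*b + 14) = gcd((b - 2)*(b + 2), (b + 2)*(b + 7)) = b + 2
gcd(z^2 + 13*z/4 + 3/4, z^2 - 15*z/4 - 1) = z + 1/4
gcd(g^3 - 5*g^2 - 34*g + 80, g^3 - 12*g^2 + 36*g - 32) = g^2 - 10*g + 16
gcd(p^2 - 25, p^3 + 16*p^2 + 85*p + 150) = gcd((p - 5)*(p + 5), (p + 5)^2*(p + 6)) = p + 5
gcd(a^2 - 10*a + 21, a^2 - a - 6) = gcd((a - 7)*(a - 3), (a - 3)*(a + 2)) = a - 3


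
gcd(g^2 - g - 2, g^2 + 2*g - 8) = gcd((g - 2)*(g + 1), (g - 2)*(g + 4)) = g - 2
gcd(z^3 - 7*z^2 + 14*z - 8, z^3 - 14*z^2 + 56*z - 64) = z^2 - 6*z + 8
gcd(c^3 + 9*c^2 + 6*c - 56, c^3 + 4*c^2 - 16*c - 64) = c + 4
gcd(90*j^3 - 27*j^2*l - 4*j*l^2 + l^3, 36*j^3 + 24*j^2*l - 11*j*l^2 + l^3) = 6*j - l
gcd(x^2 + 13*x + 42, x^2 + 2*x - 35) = x + 7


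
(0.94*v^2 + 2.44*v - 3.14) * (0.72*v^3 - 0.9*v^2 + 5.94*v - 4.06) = 0.6768*v^5 + 0.9108*v^4 + 1.1268*v^3 + 13.5032*v^2 - 28.558*v + 12.7484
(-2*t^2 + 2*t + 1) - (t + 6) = -2*t^2 + t - 5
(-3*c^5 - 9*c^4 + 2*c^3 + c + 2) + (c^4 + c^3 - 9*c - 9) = -3*c^5 - 8*c^4 + 3*c^3 - 8*c - 7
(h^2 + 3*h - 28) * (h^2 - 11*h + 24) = h^4 - 8*h^3 - 37*h^2 + 380*h - 672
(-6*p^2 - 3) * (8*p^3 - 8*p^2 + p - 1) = -48*p^5 + 48*p^4 - 30*p^3 + 30*p^2 - 3*p + 3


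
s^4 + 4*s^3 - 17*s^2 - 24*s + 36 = (s - 3)*(s - 1)*(s + 2)*(s + 6)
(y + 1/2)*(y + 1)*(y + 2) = y^3 + 7*y^2/2 + 7*y/2 + 1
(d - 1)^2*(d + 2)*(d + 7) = d^4 + 7*d^3 - 3*d^2 - 19*d + 14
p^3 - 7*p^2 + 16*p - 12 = (p - 3)*(p - 2)^2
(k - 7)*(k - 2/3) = k^2 - 23*k/3 + 14/3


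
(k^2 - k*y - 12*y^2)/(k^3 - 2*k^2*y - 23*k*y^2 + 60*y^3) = (-k - 3*y)/(-k^2 - 2*k*y + 15*y^2)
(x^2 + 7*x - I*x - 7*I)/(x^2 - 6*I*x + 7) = (x^2 + x*(7 - I) - 7*I)/(x^2 - 6*I*x + 7)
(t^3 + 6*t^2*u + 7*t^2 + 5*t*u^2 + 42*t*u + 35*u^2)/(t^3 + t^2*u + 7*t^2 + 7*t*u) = (t + 5*u)/t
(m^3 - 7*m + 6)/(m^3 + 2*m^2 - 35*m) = (m^3 - 7*m + 6)/(m*(m^2 + 2*m - 35))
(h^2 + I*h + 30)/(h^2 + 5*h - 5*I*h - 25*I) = (h + 6*I)/(h + 5)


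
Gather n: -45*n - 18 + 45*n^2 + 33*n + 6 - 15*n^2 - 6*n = 30*n^2 - 18*n - 12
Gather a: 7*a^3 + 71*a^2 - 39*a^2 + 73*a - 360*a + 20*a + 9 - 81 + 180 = 7*a^3 + 32*a^2 - 267*a + 108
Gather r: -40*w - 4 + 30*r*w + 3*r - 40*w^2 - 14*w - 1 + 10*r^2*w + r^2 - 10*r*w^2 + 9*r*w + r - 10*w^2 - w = r^2*(10*w + 1) + r*(-10*w^2 + 39*w + 4) - 50*w^2 - 55*w - 5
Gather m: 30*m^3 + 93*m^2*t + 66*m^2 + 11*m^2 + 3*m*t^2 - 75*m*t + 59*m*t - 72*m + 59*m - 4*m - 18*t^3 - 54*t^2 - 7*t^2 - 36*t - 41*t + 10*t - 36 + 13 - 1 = 30*m^3 + m^2*(93*t + 77) + m*(3*t^2 - 16*t - 17) - 18*t^3 - 61*t^2 - 67*t - 24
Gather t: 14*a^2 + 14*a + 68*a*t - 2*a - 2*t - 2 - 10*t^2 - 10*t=14*a^2 + 12*a - 10*t^2 + t*(68*a - 12) - 2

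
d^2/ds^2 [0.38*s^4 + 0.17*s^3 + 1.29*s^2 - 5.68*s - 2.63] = 4.56*s^2 + 1.02*s + 2.58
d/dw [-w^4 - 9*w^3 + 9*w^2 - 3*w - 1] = -4*w^3 - 27*w^2 + 18*w - 3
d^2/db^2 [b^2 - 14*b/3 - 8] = 2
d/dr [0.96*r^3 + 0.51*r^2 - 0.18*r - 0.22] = 2.88*r^2 + 1.02*r - 0.18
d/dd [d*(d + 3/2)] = 2*d + 3/2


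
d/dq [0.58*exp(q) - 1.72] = 0.58*exp(q)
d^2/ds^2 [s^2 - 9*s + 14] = 2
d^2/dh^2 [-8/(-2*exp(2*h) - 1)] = (128*exp(2*h) - 64)*exp(2*h)/(2*exp(2*h) + 1)^3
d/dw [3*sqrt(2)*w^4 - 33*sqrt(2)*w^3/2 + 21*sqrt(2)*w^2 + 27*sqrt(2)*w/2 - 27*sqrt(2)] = 3*sqrt(2)*(8*w^3 - 33*w^2 + 28*w + 9)/2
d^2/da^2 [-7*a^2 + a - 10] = -14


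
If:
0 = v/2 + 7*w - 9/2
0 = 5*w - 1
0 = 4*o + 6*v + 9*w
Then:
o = -39/4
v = 31/5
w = 1/5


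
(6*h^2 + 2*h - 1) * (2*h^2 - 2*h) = 12*h^4 - 8*h^3 - 6*h^2 + 2*h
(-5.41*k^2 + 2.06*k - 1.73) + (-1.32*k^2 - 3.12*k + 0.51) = -6.73*k^2 - 1.06*k - 1.22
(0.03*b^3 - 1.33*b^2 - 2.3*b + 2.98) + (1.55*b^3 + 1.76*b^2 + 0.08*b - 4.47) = 1.58*b^3 + 0.43*b^2 - 2.22*b - 1.49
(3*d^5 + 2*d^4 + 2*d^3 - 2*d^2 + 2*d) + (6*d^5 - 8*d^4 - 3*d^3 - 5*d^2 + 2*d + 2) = 9*d^5 - 6*d^4 - d^3 - 7*d^2 + 4*d + 2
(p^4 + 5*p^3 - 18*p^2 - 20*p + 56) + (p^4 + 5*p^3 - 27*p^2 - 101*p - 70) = 2*p^4 + 10*p^3 - 45*p^2 - 121*p - 14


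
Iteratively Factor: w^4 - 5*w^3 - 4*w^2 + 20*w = (w - 5)*(w^3 - 4*w) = w*(w - 5)*(w^2 - 4) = w*(w - 5)*(w - 2)*(w + 2)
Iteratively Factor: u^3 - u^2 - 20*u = (u + 4)*(u^2 - 5*u) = u*(u + 4)*(u - 5)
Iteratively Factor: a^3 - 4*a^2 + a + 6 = (a - 3)*(a^2 - a - 2) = (a - 3)*(a + 1)*(a - 2)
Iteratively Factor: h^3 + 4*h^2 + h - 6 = (h - 1)*(h^2 + 5*h + 6) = (h - 1)*(h + 3)*(h + 2)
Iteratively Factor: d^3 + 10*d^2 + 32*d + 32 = (d + 2)*(d^2 + 8*d + 16) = (d + 2)*(d + 4)*(d + 4)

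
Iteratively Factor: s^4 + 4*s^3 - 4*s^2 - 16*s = (s + 4)*(s^3 - 4*s) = (s - 2)*(s + 4)*(s^2 + 2*s) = s*(s - 2)*(s + 4)*(s + 2)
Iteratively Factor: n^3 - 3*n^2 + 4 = (n - 2)*(n^2 - n - 2) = (n - 2)*(n + 1)*(n - 2)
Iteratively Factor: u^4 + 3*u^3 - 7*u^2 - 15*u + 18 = (u - 1)*(u^3 + 4*u^2 - 3*u - 18) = (u - 1)*(u + 3)*(u^2 + u - 6) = (u - 1)*(u + 3)^2*(u - 2)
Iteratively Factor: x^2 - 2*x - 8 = (x - 4)*(x + 2)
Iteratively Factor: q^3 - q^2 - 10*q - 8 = (q + 2)*(q^2 - 3*q - 4) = (q - 4)*(q + 2)*(q + 1)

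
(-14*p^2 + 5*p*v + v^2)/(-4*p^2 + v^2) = (7*p + v)/(2*p + v)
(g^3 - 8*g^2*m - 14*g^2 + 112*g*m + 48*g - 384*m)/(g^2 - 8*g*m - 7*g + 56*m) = (g^2 - 14*g + 48)/(g - 7)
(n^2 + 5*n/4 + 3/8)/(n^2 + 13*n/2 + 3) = (n + 3/4)/(n + 6)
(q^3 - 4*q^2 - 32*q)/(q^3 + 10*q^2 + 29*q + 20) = q*(q - 8)/(q^2 + 6*q + 5)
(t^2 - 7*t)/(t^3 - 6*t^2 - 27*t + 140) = t/(t^2 + t - 20)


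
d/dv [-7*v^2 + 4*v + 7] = 4 - 14*v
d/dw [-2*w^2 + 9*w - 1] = 9 - 4*w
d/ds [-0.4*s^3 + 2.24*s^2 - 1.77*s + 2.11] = -1.2*s^2 + 4.48*s - 1.77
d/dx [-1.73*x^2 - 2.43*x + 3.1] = -3.46*x - 2.43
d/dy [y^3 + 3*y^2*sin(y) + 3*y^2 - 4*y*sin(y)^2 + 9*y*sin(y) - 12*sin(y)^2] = 3*y^2*cos(y) + 3*y^2 + 6*y*sin(y) - 4*y*sin(2*y) + 9*y*cos(y) + 6*y - 4*sin(y)^2 + 9*sin(y) - 12*sin(2*y)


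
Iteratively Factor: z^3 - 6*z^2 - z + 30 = (z + 2)*(z^2 - 8*z + 15) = (z - 5)*(z + 2)*(z - 3)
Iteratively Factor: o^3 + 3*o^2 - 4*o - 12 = (o + 2)*(o^2 + o - 6) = (o - 2)*(o + 2)*(o + 3)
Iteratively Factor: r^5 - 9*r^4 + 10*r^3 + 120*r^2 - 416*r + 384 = (r - 2)*(r^4 - 7*r^3 - 4*r^2 + 112*r - 192) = (r - 3)*(r - 2)*(r^3 - 4*r^2 - 16*r + 64) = (r - 3)*(r - 2)*(r + 4)*(r^2 - 8*r + 16) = (r - 4)*(r - 3)*(r - 2)*(r + 4)*(r - 4)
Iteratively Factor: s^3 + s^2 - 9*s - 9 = (s - 3)*(s^2 + 4*s + 3) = (s - 3)*(s + 1)*(s + 3)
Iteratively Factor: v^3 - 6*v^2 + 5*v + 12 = (v + 1)*(v^2 - 7*v + 12) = (v - 4)*(v + 1)*(v - 3)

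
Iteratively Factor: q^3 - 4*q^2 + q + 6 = (q - 3)*(q^2 - q - 2) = (q - 3)*(q - 2)*(q + 1)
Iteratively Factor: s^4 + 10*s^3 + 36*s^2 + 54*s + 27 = (s + 3)*(s^3 + 7*s^2 + 15*s + 9) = (s + 3)^2*(s^2 + 4*s + 3) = (s + 3)^3*(s + 1)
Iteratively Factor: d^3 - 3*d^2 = (d - 3)*(d^2) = d*(d - 3)*(d)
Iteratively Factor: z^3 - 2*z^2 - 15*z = (z)*(z^2 - 2*z - 15) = z*(z - 5)*(z + 3)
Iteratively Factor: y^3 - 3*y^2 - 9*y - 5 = (y + 1)*(y^2 - 4*y - 5) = (y + 1)^2*(y - 5)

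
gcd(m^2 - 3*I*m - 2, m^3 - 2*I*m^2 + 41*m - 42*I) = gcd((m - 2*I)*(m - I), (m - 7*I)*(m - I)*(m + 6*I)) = m - I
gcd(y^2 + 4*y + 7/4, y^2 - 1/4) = y + 1/2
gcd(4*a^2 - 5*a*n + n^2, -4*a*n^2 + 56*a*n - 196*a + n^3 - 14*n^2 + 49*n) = 4*a - n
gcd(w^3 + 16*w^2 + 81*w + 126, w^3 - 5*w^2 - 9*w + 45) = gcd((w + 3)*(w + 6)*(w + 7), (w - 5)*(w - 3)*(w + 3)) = w + 3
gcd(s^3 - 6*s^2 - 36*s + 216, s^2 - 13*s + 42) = s - 6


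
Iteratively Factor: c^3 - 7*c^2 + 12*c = (c - 4)*(c^2 - 3*c) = c*(c - 4)*(c - 3)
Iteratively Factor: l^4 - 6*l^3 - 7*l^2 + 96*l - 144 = (l - 4)*(l^3 - 2*l^2 - 15*l + 36) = (l - 4)*(l - 3)*(l^2 + l - 12) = (l - 4)*(l - 3)*(l + 4)*(l - 3)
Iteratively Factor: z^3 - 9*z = (z)*(z^2 - 9) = z*(z - 3)*(z + 3)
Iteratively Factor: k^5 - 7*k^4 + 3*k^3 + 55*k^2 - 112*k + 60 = (k - 1)*(k^4 - 6*k^3 - 3*k^2 + 52*k - 60) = (k - 2)*(k - 1)*(k^3 - 4*k^2 - 11*k + 30) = (k - 2)*(k - 1)*(k + 3)*(k^2 - 7*k + 10) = (k - 5)*(k - 2)*(k - 1)*(k + 3)*(k - 2)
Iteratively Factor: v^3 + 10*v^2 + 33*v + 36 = (v + 3)*(v^2 + 7*v + 12) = (v + 3)^2*(v + 4)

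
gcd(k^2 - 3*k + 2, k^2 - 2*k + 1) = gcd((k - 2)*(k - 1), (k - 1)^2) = k - 1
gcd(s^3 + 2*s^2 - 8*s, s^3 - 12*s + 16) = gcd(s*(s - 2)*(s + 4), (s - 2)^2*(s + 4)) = s^2 + 2*s - 8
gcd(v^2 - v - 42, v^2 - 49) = v - 7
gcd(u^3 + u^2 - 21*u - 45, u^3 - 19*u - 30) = u^2 - 2*u - 15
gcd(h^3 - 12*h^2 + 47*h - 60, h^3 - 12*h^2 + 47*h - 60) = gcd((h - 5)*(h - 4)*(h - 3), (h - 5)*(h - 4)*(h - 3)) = h^3 - 12*h^2 + 47*h - 60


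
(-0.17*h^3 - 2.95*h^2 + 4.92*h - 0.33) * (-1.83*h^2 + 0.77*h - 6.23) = 0.3111*h^5 + 5.2676*h^4 - 10.216*h^3 + 22.7708*h^2 - 30.9057*h + 2.0559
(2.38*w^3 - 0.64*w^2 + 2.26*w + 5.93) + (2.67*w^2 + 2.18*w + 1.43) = 2.38*w^3 + 2.03*w^2 + 4.44*w + 7.36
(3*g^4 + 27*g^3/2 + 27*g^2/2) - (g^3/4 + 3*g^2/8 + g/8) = 3*g^4 + 53*g^3/4 + 105*g^2/8 - g/8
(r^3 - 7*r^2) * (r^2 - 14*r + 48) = r^5 - 21*r^4 + 146*r^3 - 336*r^2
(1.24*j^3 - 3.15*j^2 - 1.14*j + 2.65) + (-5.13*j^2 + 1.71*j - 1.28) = 1.24*j^3 - 8.28*j^2 + 0.57*j + 1.37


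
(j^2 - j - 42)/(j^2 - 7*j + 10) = (j^2 - j - 42)/(j^2 - 7*j + 10)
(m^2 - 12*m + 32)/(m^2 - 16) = (m - 8)/(m + 4)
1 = 1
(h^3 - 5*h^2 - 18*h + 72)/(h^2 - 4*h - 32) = (h^2 - 9*h + 18)/(h - 8)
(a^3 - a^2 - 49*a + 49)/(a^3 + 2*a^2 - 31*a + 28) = (a - 7)/(a - 4)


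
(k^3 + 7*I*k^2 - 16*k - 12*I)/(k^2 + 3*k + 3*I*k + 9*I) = (k^2 + 4*I*k - 4)/(k + 3)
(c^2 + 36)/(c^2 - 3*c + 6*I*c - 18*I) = (c - 6*I)/(c - 3)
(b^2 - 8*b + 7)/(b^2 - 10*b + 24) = (b^2 - 8*b + 7)/(b^2 - 10*b + 24)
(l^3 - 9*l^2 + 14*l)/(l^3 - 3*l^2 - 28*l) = (l - 2)/(l + 4)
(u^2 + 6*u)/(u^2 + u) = (u + 6)/(u + 1)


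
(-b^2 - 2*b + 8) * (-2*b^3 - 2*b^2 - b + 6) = 2*b^5 + 6*b^4 - 11*b^3 - 20*b^2 - 20*b + 48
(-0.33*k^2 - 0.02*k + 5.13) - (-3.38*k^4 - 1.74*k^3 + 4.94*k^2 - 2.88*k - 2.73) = 3.38*k^4 + 1.74*k^3 - 5.27*k^2 + 2.86*k + 7.86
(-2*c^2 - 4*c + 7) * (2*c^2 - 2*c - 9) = -4*c^4 - 4*c^3 + 40*c^2 + 22*c - 63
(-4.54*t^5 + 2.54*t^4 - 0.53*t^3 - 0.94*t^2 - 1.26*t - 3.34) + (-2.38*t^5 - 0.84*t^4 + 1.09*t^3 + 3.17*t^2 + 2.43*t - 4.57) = -6.92*t^5 + 1.7*t^4 + 0.56*t^3 + 2.23*t^2 + 1.17*t - 7.91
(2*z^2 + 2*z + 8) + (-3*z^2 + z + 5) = -z^2 + 3*z + 13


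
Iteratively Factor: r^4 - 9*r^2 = (r - 3)*(r^3 + 3*r^2) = r*(r - 3)*(r^2 + 3*r) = r*(r - 3)*(r + 3)*(r)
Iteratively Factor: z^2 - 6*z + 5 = (z - 1)*(z - 5)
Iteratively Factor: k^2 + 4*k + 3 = (k + 3)*(k + 1)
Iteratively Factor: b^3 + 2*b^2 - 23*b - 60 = (b - 5)*(b^2 + 7*b + 12) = (b - 5)*(b + 4)*(b + 3)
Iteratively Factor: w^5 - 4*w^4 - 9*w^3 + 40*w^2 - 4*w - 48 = (w - 2)*(w^4 - 2*w^3 - 13*w^2 + 14*w + 24) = (w - 2)*(w + 1)*(w^3 - 3*w^2 - 10*w + 24) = (w - 4)*(w - 2)*(w + 1)*(w^2 + w - 6) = (w - 4)*(w - 2)*(w + 1)*(w + 3)*(w - 2)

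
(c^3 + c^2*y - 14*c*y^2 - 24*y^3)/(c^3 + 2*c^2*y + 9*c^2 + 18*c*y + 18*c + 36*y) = (c^2 - c*y - 12*y^2)/(c^2 + 9*c + 18)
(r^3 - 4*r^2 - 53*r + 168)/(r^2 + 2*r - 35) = (r^2 - 11*r + 24)/(r - 5)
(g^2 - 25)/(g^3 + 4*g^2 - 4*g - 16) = (g^2 - 25)/(g^3 + 4*g^2 - 4*g - 16)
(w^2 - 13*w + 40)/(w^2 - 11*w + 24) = (w - 5)/(w - 3)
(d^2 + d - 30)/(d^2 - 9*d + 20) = (d + 6)/(d - 4)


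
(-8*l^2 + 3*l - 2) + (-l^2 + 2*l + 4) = -9*l^2 + 5*l + 2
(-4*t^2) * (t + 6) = -4*t^3 - 24*t^2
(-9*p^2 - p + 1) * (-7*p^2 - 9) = 63*p^4 + 7*p^3 + 74*p^2 + 9*p - 9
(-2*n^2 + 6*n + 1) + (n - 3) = -2*n^2 + 7*n - 2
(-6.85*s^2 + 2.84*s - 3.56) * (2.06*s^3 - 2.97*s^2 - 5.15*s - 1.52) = -14.111*s^5 + 26.1949*s^4 + 19.5091*s^3 + 6.3592*s^2 + 14.0172*s + 5.4112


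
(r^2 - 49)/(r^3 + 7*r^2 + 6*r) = (r^2 - 49)/(r*(r^2 + 7*r + 6))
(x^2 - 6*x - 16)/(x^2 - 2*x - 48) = (x + 2)/(x + 6)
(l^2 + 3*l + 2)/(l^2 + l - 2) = (l + 1)/(l - 1)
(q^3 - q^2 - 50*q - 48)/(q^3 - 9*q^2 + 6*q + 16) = (q + 6)/(q - 2)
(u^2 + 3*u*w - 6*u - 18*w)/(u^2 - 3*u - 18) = (u + 3*w)/(u + 3)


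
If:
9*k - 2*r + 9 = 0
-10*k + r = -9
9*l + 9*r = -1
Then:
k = 27/11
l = -1550/99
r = 171/11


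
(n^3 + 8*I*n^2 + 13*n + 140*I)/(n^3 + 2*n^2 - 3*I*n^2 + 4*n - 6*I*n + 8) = (n^2 + 12*I*n - 35)/(n^2 + n*(2 + I) + 2*I)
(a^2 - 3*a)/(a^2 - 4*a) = (a - 3)/(a - 4)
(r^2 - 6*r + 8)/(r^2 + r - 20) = (r - 2)/(r + 5)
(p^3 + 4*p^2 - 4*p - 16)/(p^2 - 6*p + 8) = (p^2 + 6*p + 8)/(p - 4)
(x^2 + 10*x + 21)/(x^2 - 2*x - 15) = (x + 7)/(x - 5)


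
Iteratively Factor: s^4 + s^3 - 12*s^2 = (s)*(s^3 + s^2 - 12*s) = s^2*(s^2 + s - 12) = s^2*(s + 4)*(s - 3)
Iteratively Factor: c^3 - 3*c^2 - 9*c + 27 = (c - 3)*(c^2 - 9) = (c - 3)*(c + 3)*(c - 3)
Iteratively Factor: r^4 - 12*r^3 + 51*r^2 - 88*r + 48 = (r - 4)*(r^3 - 8*r^2 + 19*r - 12) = (r - 4)^2*(r^2 - 4*r + 3) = (r - 4)^2*(r - 1)*(r - 3)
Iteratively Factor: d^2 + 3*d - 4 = (d + 4)*(d - 1)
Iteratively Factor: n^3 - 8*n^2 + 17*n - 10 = (n - 2)*(n^2 - 6*n + 5) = (n - 2)*(n - 1)*(n - 5)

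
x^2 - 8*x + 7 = (x - 7)*(x - 1)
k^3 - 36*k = k*(k - 6)*(k + 6)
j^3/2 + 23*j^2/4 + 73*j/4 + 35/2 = (j/2 + 1)*(j + 5/2)*(j + 7)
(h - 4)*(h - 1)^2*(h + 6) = h^4 - 27*h^2 + 50*h - 24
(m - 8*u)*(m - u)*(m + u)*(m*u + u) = m^4*u - 8*m^3*u^2 + m^3*u - m^2*u^3 - 8*m^2*u^2 + 8*m*u^4 - m*u^3 + 8*u^4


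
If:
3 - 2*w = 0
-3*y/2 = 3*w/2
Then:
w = 3/2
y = -3/2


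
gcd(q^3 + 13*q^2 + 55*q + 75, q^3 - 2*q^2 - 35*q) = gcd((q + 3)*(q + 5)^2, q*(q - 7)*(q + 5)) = q + 5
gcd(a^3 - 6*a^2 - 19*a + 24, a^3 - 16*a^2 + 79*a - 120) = a - 8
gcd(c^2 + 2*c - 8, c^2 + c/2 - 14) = c + 4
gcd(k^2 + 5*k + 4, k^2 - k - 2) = k + 1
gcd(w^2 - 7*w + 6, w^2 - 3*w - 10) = 1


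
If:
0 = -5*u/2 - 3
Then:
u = -6/5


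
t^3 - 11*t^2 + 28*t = t*(t - 7)*(t - 4)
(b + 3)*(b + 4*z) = b^2 + 4*b*z + 3*b + 12*z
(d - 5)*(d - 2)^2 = d^3 - 9*d^2 + 24*d - 20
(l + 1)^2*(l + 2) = l^3 + 4*l^2 + 5*l + 2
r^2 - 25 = (r - 5)*(r + 5)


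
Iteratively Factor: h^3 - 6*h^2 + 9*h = (h - 3)*(h^2 - 3*h) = (h - 3)^2*(h)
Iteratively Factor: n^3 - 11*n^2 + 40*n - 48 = (n - 4)*(n^2 - 7*n + 12) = (n - 4)^2*(n - 3)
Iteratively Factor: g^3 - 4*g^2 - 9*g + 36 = (g - 4)*(g^2 - 9) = (g - 4)*(g + 3)*(g - 3)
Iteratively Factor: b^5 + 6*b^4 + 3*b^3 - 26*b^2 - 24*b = (b + 4)*(b^4 + 2*b^3 - 5*b^2 - 6*b) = (b - 2)*(b + 4)*(b^3 + 4*b^2 + 3*b) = (b - 2)*(b + 1)*(b + 4)*(b^2 + 3*b) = b*(b - 2)*(b + 1)*(b + 4)*(b + 3)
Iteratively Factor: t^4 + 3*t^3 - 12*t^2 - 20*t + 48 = (t + 3)*(t^3 - 12*t + 16) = (t - 2)*(t + 3)*(t^2 + 2*t - 8) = (t - 2)^2*(t + 3)*(t + 4)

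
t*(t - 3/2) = t^2 - 3*t/2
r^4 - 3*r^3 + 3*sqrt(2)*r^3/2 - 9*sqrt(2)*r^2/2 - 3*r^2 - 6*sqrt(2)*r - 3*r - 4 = (r - 4)*(r + 1)*(r + sqrt(2)/2)*(r + sqrt(2))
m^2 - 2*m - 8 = (m - 4)*(m + 2)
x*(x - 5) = x^2 - 5*x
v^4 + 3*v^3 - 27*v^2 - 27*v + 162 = (v - 3)^2*(v + 3)*(v + 6)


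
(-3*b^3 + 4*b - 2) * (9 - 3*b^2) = 9*b^5 - 39*b^3 + 6*b^2 + 36*b - 18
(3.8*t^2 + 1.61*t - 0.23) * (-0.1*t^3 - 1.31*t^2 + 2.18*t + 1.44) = -0.38*t^5 - 5.139*t^4 + 6.1979*t^3 + 9.2831*t^2 + 1.817*t - 0.3312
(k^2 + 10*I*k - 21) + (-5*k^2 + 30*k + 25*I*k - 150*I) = -4*k^2 + 30*k + 35*I*k - 21 - 150*I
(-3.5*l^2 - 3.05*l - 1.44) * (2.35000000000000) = -8.225*l^2 - 7.1675*l - 3.384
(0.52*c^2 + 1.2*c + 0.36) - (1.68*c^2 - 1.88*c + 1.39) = -1.16*c^2 + 3.08*c - 1.03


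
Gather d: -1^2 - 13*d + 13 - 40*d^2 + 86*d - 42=-40*d^2 + 73*d - 30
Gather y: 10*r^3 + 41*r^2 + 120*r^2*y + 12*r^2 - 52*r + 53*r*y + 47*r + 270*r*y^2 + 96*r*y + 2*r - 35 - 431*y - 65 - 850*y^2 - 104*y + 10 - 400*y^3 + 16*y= 10*r^3 + 53*r^2 - 3*r - 400*y^3 + y^2*(270*r - 850) + y*(120*r^2 + 149*r - 519) - 90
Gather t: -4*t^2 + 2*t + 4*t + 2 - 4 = -4*t^2 + 6*t - 2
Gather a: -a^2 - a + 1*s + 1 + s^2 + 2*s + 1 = -a^2 - a + s^2 + 3*s + 2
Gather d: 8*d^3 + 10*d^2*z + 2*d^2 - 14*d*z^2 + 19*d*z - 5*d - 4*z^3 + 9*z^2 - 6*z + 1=8*d^3 + d^2*(10*z + 2) + d*(-14*z^2 + 19*z - 5) - 4*z^3 + 9*z^2 - 6*z + 1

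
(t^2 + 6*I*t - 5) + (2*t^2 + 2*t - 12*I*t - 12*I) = 3*t^2 + 2*t - 6*I*t - 5 - 12*I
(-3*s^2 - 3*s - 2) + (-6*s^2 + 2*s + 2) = -9*s^2 - s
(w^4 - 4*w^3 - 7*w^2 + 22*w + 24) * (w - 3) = w^5 - 7*w^4 + 5*w^3 + 43*w^2 - 42*w - 72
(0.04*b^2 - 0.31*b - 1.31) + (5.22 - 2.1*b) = 0.04*b^2 - 2.41*b + 3.91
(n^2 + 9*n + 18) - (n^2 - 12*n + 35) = 21*n - 17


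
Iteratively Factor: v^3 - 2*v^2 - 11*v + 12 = (v + 3)*(v^2 - 5*v + 4) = (v - 1)*(v + 3)*(v - 4)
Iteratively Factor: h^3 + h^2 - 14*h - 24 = (h + 3)*(h^2 - 2*h - 8) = (h - 4)*(h + 3)*(h + 2)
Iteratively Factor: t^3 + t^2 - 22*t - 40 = (t + 4)*(t^2 - 3*t - 10) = (t + 2)*(t + 4)*(t - 5)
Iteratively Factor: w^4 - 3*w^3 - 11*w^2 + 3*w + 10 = (w + 2)*(w^3 - 5*w^2 - w + 5) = (w + 1)*(w + 2)*(w^2 - 6*w + 5) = (w - 1)*(w + 1)*(w + 2)*(w - 5)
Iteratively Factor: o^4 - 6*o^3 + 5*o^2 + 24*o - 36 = (o + 2)*(o^3 - 8*o^2 + 21*o - 18) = (o - 3)*(o + 2)*(o^2 - 5*o + 6) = (o - 3)^2*(o + 2)*(o - 2)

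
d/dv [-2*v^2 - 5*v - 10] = -4*v - 5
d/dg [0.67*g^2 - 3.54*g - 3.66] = 1.34*g - 3.54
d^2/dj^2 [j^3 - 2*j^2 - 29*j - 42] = 6*j - 4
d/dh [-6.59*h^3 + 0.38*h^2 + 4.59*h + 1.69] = -19.77*h^2 + 0.76*h + 4.59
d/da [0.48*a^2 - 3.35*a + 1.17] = 0.96*a - 3.35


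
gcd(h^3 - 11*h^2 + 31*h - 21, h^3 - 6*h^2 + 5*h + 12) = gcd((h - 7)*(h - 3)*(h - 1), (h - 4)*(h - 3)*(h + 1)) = h - 3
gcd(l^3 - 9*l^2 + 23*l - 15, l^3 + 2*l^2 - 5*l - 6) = 1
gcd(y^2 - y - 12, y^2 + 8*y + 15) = y + 3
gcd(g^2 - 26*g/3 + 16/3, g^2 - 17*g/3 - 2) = 1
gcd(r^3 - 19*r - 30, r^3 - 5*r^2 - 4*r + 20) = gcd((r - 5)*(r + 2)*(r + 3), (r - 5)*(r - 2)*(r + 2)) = r^2 - 3*r - 10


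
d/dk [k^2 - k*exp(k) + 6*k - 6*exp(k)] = -k*exp(k) + 2*k - 7*exp(k) + 6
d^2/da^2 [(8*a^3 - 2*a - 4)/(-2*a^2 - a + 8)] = 8*(-32*a^3 + 60*a^2 - 354*a + 21)/(8*a^6 + 12*a^5 - 90*a^4 - 95*a^3 + 360*a^2 + 192*a - 512)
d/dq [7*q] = 7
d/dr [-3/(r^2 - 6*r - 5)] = 6*(r - 3)/(-r^2 + 6*r + 5)^2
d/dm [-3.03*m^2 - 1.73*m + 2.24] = -6.06*m - 1.73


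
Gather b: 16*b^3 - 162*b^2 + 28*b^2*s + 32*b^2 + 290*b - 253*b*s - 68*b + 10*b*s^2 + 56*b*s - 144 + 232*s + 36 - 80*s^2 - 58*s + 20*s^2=16*b^3 + b^2*(28*s - 130) + b*(10*s^2 - 197*s + 222) - 60*s^2 + 174*s - 108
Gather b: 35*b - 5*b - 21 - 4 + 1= 30*b - 24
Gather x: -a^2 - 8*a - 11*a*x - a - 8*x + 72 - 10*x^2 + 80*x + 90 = -a^2 - 9*a - 10*x^2 + x*(72 - 11*a) + 162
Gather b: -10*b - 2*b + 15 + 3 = 18 - 12*b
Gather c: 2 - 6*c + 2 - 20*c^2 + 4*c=-20*c^2 - 2*c + 4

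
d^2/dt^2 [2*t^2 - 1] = 4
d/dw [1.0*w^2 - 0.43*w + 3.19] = 2.0*w - 0.43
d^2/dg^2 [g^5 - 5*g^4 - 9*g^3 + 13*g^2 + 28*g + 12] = 20*g^3 - 60*g^2 - 54*g + 26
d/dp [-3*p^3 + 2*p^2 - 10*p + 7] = -9*p^2 + 4*p - 10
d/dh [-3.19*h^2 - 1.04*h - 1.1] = -6.38*h - 1.04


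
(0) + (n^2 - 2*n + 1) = n^2 - 2*n + 1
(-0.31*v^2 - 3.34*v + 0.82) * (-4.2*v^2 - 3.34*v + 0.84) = 1.302*v^4 + 15.0634*v^3 + 7.4512*v^2 - 5.5444*v + 0.6888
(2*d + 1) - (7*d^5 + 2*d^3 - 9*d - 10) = -7*d^5 - 2*d^3 + 11*d + 11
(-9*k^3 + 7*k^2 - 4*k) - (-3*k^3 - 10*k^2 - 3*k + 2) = -6*k^3 + 17*k^2 - k - 2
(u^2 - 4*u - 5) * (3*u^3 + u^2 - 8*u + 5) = 3*u^5 - 11*u^4 - 27*u^3 + 32*u^2 + 20*u - 25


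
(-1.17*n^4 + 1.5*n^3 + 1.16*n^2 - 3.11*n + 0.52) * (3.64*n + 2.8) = -4.2588*n^5 + 2.184*n^4 + 8.4224*n^3 - 8.0724*n^2 - 6.8152*n + 1.456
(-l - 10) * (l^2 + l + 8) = -l^3 - 11*l^2 - 18*l - 80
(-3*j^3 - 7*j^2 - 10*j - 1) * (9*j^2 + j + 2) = -27*j^5 - 66*j^4 - 103*j^3 - 33*j^2 - 21*j - 2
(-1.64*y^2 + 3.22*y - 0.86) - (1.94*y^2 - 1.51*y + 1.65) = -3.58*y^2 + 4.73*y - 2.51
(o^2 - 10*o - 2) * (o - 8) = o^3 - 18*o^2 + 78*o + 16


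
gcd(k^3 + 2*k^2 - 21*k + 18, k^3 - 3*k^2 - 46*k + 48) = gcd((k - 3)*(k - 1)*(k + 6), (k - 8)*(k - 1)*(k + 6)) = k^2 + 5*k - 6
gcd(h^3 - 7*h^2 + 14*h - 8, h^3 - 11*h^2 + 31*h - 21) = h - 1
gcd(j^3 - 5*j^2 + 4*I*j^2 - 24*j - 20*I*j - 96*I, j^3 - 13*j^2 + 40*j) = j - 8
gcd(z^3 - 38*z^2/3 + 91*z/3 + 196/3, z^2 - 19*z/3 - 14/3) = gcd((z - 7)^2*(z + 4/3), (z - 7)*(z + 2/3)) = z - 7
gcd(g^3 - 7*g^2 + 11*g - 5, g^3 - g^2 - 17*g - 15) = g - 5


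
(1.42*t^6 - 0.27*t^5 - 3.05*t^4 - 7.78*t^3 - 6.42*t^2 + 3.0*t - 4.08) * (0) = 0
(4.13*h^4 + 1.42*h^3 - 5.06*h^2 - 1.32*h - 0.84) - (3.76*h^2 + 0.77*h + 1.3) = 4.13*h^4 + 1.42*h^3 - 8.82*h^2 - 2.09*h - 2.14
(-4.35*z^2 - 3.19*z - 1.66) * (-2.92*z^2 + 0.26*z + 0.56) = 12.702*z^4 + 8.1838*z^3 + 1.5818*z^2 - 2.218*z - 0.9296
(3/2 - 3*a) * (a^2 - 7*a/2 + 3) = -3*a^3 + 12*a^2 - 57*a/4 + 9/2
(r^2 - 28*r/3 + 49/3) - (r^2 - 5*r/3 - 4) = 61/3 - 23*r/3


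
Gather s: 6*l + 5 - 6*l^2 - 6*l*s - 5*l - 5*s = -6*l^2 + l + s*(-6*l - 5) + 5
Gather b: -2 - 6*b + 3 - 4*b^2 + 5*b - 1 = -4*b^2 - b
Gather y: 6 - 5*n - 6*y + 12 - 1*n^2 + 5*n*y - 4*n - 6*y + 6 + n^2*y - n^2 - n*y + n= -2*n^2 - 8*n + y*(n^2 + 4*n - 12) + 24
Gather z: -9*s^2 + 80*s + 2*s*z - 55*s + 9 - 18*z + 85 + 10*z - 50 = -9*s^2 + 25*s + z*(2*s - 8) + 44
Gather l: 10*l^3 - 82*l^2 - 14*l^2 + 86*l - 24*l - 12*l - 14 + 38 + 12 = 10*l^3 - 96*l^2 + 50*l + 36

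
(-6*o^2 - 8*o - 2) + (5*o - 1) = -6*o^2 - 3*o - 3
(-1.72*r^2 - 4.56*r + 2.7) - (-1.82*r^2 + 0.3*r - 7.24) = 0.1*r^2 - 4.86*r + 9.94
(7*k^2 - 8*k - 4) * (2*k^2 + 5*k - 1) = 14*k^4 + 19*k^3 - 55*k^2 - 12*k + 4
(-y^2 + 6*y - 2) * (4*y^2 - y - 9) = -4*y^4 + 25*y^3 - 5*y^2 - 52*y + 18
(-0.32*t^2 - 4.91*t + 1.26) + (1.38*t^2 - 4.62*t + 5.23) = 1.06*t^2 - 9.53*t + 6.49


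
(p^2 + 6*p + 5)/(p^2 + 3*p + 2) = (p + 5)/(p + 2)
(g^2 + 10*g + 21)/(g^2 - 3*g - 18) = (g + 7)/(g - 6)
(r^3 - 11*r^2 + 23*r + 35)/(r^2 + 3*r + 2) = (r^2 - 12*r + 35)/(r + 2)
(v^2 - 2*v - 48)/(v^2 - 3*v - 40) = (v + 6)/(v + 5)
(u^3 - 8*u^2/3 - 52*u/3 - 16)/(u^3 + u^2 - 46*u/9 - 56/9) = 3*(u - 6)/(3*u - 7)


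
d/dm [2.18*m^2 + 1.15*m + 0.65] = 4.36*m + 1.15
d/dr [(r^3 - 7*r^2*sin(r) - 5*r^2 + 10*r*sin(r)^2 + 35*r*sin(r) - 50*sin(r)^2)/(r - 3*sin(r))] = ((r - 3*sin(r))*(-7*r^2*cos(r) + 3*r^2 - 14*r*sin(r) + 10*r*sin(2*r) + 35*r*cos(r) - 10*r + 10*sin(r)^2 + 35*sin(r) - 50*sin(2*r)) + (3*cos(r) - 1)*(r^3 - 7*r^2*sin(r) - 5*r^2 + 10*r*sin(r)^2 + 35*r*sin(r) - 50*sin(r)^2))/(r - 3*sin(r))^2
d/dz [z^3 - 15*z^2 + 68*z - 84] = 3*z^2 - 30*z + 68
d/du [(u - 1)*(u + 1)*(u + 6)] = 3*u^2 + 12*u - 1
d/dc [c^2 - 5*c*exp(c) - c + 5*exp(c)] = -5*c*exp(c) + 2*c - 1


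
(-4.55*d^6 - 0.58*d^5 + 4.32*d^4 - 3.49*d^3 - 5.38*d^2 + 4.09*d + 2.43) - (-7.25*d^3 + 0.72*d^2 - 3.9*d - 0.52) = -4.55*d^6 - 0.58*d^5 + 4.32*d^4 + 3.76*d^3 - 6.1*d^2 + 7.99*d + 2.95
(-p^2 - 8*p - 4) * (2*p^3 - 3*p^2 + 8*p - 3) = -2*p^5 - 13*p^4 + 8*p^3 - 49*p^2 - 8*p + 12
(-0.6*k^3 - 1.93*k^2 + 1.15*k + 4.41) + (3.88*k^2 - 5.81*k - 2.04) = -0.6*k^3 + 1.95*k^2 - 4.66*k + 2.37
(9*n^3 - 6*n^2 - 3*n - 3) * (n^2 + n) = 9*n^5 + 3*n^4 - 9*n^3 - 6*n^2 - 3*n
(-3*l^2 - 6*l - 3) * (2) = -6*l^2 - 12*l - 6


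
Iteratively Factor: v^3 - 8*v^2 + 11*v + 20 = (v - 5)*(v^2 - 3*v - 4) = (v - 5)*(v + 1)*(v - 4)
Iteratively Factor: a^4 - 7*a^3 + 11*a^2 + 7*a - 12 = (a - 1)*(a^3 - 6*a^2 + 5*a + 12) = (a - 1)*(a + 1)*(a^2 - 7*a + 12) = (a - 3)*(a - 1)*(a + 1)*(a - 4)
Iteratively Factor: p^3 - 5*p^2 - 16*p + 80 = (p + 4)*(p^2 - 9*p + 20) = (p - 5)*(p + 4)*(p - 4)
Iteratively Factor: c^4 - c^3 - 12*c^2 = (c)*(c^3 - c^2 - 12*c) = c^2*(c^2 - c - 12) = c^2*(c + 3)*(c - 4)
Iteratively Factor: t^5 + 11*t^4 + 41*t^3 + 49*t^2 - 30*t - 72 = (t + 3)*(t^4 + 8*t^3 + 17*t^2 - 2*t - 24) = (t - 1)*(t + 3)*(t^3 + 9*t^2 + 26*t + 24) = (t - 1)*(t + 2)*(t + 3)*(t^2 + 7*t + 12) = (t - 1)*(t + 2)*(t + 3)^2*(t + 4)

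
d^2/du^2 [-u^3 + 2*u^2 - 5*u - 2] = 4 - 6*u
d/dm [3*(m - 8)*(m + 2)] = 6*m - 18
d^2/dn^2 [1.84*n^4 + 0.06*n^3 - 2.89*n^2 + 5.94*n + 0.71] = 22.08*n^2 + 0.36*n - 5.78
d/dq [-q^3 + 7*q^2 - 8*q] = -3*q^2 + 14*q - 8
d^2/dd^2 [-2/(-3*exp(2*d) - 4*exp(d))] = 8*(9*exp(2*d) + 9*exp(d) + 4)*exp(-d)/(27*exp(3*d) + 108*exp(2*d) + 144*exp(d) + 64)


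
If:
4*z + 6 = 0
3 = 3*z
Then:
No Solution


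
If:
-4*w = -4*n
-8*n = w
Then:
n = 0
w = 0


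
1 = 1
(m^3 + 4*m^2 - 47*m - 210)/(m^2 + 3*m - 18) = (m^2 - 2*m - 35)/(m - 3)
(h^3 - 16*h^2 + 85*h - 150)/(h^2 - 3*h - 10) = (h^2 - 11*h + 30)/(h + 2)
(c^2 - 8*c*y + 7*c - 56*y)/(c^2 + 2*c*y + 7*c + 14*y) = (c - 8*y)/(c + 2*y)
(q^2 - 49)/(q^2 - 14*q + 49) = (q + 7)/(q - 7)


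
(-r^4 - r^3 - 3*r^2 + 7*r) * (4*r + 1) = -4*r^5 - 5*r^4 - 13*r^3 + 25*r^2 + 7*r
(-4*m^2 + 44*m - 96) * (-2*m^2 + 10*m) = 8*m^4 - 128*m^3 + 632*m^2 - 960*m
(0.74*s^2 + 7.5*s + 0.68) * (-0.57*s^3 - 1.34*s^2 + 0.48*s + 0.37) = -0.4218*s^5 - 5.2666*s^4 - 10.0824*s^3 + 2.9626*s^2 + 3.1014*s + 0.2516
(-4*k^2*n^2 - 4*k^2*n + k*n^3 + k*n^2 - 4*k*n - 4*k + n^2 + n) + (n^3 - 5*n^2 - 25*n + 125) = -4*k^2*n^2 - 4*k^2*n + k*n^3 + k*n^2 - 4*k*n - 4*k + n^3 - 4*n^2 - 24*n + 125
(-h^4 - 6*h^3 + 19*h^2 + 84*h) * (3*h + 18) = -3*h^5 - 36*h^4 - 51*h^3 + 594*h^2 + 1512*h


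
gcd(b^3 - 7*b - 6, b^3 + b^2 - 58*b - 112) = b + 2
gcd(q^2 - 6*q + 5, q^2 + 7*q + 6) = 1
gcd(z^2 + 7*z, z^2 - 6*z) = z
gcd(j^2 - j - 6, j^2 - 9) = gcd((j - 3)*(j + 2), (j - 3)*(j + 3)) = j - 3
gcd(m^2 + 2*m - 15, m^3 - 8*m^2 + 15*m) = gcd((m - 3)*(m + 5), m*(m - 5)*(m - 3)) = m - 3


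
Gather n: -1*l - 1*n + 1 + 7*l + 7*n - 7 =6*l + 6*n - 6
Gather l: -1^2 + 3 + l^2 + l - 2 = l^2 + l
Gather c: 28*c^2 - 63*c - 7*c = 28*c^2 - 70*c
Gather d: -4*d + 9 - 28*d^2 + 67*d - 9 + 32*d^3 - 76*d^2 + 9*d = 32*d^3 - 104*d^2 + 72*d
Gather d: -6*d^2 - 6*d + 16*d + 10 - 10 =-6*d^2 + 10*d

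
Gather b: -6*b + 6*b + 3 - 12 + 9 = 0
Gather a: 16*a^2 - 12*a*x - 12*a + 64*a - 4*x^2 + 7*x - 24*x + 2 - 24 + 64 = 16*a^2 + a*(52 - 12*x) - 4*x^2 - 17*x + 42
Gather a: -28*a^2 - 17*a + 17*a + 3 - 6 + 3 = -28*a^2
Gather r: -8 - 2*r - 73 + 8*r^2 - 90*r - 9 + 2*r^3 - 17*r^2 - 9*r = 2*r^3 - 9*r^2 - 101*r - 90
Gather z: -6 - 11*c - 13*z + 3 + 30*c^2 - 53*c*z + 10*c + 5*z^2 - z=30*c^2 - c + 5*z^2 + z*(-53*c - 14) - 3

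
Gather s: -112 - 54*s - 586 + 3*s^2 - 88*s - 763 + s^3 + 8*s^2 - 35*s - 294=s^3 + 11*s^2 - 177*s - 1755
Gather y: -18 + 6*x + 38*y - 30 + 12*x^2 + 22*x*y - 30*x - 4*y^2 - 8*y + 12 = 12*x^2 - 24*x - 4*y^2 + y*(22*x + 30) - 36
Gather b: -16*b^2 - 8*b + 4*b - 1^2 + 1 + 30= -16*b^2 - 4*b + 30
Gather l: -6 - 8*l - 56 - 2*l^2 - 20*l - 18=-2*l^2 - 28*l - 80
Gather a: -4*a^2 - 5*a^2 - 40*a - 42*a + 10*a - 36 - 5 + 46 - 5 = -9*a^2 - 72*a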